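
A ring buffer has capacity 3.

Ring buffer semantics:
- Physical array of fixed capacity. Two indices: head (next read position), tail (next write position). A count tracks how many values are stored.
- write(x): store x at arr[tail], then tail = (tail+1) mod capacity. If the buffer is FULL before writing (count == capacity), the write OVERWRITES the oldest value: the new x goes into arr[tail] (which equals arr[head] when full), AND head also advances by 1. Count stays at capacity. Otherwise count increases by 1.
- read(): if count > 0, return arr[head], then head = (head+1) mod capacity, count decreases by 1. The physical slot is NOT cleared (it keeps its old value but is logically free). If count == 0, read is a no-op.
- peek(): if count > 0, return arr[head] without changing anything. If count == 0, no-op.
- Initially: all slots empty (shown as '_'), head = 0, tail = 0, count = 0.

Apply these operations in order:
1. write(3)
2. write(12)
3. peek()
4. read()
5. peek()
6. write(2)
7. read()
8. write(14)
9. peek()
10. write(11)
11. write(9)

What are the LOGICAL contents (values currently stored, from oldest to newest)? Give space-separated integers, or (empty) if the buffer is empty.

After op 1 (write(3)): arr=[3 _ _] head=0 tail=1 count=1
After op 2 (write(12)): arr=[3 12 _] head=0 tail=2 count=2
After op 3 (peek()): arr=[3 12 _] head=0 tail=2 count=2
After op 4 (read()): arr=[3 12 _] head=1 tail=2 count=1
After op 5 (peek()): arr=[3 12 _] head=1 tail=2 count=1
After op 6 (write(2)): arr=[3 12 2] head=1 tail=0 count=2
After op 7 (read()): arr=[3 12 2] head=2 tail=0 count=1
After op 8 (write(14)): arr=[14 12 2] head=2 tail=1 count=2
After op 9 (peek()): arr=[14 12 2] head=2 tail=1 count=2
After op 10 (write(11)): arr=[14 11 2] head=2 tail=2 count=3
After op 11 (write(9)): arr=[14 11 9] head=0 tail=0 count=3

Answer: 14 11 9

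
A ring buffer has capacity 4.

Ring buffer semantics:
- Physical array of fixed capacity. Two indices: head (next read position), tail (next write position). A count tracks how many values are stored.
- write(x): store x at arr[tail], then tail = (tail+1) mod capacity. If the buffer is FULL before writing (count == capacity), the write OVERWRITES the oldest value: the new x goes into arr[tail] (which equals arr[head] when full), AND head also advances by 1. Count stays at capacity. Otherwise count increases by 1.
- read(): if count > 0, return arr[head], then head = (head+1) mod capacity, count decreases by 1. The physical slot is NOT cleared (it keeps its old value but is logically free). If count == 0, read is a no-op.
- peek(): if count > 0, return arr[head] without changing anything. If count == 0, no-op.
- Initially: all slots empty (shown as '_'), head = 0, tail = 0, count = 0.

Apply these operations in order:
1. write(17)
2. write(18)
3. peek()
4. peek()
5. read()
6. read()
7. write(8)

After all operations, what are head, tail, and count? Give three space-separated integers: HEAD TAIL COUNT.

Answer: 2 3 1

Derivation:
After op 1 (write(17)): arr=[17 _ _ _] head=0 tail=1 count=1
After op 2 (write(18)): arr=[17 18 _ _] head=0 tail=2 count=2
After op 3 (peek()): arr=[17 18 _ _] head=0 tail=2 count=2
After op 4 (peek()): arr=[17 18 _ _] head=0 tail=2 count=2
After op 5 (read()): arr=[17 18 _ _] head=1 tail=2 count=1
After op 6 (read()): arr=[17 18 _ _] head=2 tail=2 count=0
After op 7 (write(8)): arr=[17 18 8 _] head=2 tail=3 count=1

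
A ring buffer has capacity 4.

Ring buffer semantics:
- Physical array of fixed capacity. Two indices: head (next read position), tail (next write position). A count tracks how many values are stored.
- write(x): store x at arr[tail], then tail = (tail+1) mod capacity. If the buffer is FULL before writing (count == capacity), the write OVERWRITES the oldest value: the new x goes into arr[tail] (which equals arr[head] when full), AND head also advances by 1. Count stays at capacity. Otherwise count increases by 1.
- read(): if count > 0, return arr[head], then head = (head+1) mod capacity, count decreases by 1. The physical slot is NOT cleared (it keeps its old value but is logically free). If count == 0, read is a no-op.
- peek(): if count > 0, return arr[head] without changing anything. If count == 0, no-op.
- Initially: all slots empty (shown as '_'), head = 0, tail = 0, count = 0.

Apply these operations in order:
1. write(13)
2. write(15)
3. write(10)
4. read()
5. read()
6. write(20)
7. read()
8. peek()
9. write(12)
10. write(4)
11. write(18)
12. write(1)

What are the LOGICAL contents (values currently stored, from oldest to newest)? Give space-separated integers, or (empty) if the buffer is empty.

After op 1 (write(13)): arr=[13 _ _ _] head=0 tail=1 count=1
After op 2 (write(15)): arr=[13 15 _ _] head=0 tail=2 count=2
After op 3 (write(10)): arr=[13 15 10 _] head=0 tail=3 count=3
After op 4 (read()): arr=[13 15 10 _] head=1 tail=3 count=2
After op 5 (read()): arr=[13 15 10 _] head=2 tail=3 count=1
After op 6 (write(20)): arr=[13 15 10 20] head=2 tail=0 count=2
After op 7 (read()): arr=[13 15 10 20] head=3 tail=0 count=1
After op 8 (peek()): arr=[13 15 10 20] head=3 tail=0 count=1
After op 9 (write(12)): arr=[12 15 10 20] head=3 tail=1 count=2
After op 10 (write(4)): arr=[12 4 10 20] head=3 tail=2 count=3
After op 11 (write(18)): arr=[12 4 18 20] head=3 tail=3 count=4
After op 12 (write(1)): arr=[12 4 18 1] head=0 tail=0 count=4

Answer: 12 4 18 1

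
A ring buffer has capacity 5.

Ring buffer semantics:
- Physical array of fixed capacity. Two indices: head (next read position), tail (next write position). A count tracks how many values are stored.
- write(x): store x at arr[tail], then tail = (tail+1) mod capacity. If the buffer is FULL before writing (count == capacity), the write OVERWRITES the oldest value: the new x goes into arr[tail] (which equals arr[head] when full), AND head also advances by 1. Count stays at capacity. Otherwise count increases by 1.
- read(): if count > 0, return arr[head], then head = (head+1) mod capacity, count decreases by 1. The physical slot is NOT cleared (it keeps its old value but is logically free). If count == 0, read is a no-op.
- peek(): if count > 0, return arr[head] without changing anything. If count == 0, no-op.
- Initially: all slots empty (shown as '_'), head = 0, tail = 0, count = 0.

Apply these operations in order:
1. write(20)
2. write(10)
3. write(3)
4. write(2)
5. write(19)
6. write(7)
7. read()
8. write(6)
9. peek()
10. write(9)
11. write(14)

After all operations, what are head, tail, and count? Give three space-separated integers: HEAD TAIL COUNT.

After op 1 (write(20)): arr=[20 _ _ _ _] head=0 tail=1 count=1
After op 2 (write(10)): arr=[20 10 _ _ _] head=0 tail=2 count=2
After op 3 (write(3)): arr=[20 10 3 _ _] head=0 tail=3 count=3
After op 4 (write(2)): arr=[20 10 3 2 _] head=0 tail=4 count=4
After op 5 (write(19)): arr=[20 10 3 2 19] head=0 tail=0 count=5
After op 6 (write(7)): arr=[7 10 3 2 19] head=1 tail=1 count=5
After op 7 (read()): arr=[7 10 3 2 19] head=2 tail=1 count=4
After op 8 (write(6)): arr=[7 6 3 2 19] head=2 tail=2 count=5
After op 9 (peek()): arr=[7 6 3 2 19] head=2 tail=2 count=5
After op 10 (write(9)): arr=[7 6 9 2 19] head=3 tail=3 count=5
After op 11 (write(14)): arr=[7 6 9 14 19] head=4 tail=4 count=5

Answer: 4 4 5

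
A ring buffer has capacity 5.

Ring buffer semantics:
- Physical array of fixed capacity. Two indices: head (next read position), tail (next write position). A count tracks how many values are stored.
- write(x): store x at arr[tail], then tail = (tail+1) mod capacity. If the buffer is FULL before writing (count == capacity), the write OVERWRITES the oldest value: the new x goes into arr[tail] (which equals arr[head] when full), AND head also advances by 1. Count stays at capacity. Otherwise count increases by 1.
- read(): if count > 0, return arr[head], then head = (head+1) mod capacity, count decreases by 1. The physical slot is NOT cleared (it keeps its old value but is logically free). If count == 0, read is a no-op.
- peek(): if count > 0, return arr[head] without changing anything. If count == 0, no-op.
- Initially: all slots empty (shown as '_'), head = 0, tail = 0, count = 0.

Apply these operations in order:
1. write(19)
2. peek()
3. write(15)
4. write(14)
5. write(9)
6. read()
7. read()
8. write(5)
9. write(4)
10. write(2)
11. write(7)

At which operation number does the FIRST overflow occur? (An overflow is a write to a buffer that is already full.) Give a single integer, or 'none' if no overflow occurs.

After op 1 (write(19)): arr=[19 _ _ _ _] head=0 tail=1 count=1
After op 2 (peek()): arr=[19 _ _ _ _] head=0 tail=1 count=1
After op 3 (write(15)): arr=[19 15 _ _ _] head=0 tail=2 count=2
After op 4 (write(14)): arr=[19 15 14 _ _] head=0 tail=3 count=3
After op 5 (write(9)): arr=[19 15 14 9 _] head=0 tail=4 count=4
After op 6 (read()): arr=[19 15 14 9 _] head=1 tail=4 count=3
After op 7 (read()): arr=[19 15 14 9 _] head=2 tail=4 count=2
After op 8 (write(5)): arr=[19 15 14 9 5] head=2 tail=0 count=3
After op 9 (write(4)): arr=[4 15 14 9 5] head=2 tail=1 count=4
After op 10 (write(2)): arr=[4 2 14 9 5] head=2 tail=2 count=5
After op 11 (write(7)): arr=[4 2 7 9 5] head=3 tail=3 count=5

Answer: 11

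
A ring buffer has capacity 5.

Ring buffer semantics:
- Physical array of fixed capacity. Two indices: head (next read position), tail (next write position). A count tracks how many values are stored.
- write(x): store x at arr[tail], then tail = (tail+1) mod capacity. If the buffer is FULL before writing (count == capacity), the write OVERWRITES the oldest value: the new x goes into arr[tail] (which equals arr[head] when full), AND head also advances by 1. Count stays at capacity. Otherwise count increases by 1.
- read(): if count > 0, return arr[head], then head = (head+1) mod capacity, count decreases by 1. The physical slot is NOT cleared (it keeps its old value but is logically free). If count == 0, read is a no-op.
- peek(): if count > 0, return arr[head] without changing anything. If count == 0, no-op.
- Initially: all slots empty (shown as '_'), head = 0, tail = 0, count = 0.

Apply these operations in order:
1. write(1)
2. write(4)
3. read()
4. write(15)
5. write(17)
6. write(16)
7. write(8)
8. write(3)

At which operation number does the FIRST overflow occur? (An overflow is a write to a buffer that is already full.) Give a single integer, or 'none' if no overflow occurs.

Answer: 8

Derivation:
After op 1 (write(1)): arr=[1 _ _ _ _] head=0 tail=1 count=1
After op 2 (write(4)): arr=[1 4 _ _ _] head=0 tail=2 count=2
After op 3 (read()): arr=[1 4 _ _ _] head=1 tail=2 count=1
After op 4 (write(15)): arr=[1 4 15 _ _] head=1 tail=3 count=2
After op 5 (write(17)): arr=[1 4 15 17 _] head=1 tail=4 count=3
After op 6 (write(16)): arr=[1 4 15 17 16] head=1 tail=0 count=4
After op 7 (write(8)): arr=[8 4 15 17 16] head=1 tail=1 count=5
After op 8 (write(3)): arr=[8 3 15 17 16] head=2 tail=2 count=5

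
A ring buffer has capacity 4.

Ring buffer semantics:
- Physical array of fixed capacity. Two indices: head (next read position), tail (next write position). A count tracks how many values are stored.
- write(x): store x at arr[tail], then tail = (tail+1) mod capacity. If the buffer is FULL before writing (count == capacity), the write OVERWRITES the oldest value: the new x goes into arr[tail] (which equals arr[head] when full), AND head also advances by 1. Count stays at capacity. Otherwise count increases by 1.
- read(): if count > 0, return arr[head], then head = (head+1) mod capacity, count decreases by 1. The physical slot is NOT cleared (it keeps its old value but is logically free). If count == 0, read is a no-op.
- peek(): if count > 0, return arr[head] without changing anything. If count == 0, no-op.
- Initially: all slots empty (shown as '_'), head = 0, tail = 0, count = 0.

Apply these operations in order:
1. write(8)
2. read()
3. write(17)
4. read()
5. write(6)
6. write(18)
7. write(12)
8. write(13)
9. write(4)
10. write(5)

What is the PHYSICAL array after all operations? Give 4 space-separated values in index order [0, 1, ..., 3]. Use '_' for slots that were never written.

After op 1 (write(8)): arr=[8 _ _ _] head=0 tail=1 count=1
After op 2 (read()): arr=[8 _ _ _] head=1 tail=1 count=0
After op 3 (write(17)): arr=[8 17 _ _] head=1 tail=2 count=1
After op 4 (read()): arr=[8 17 _ _] head=2 tail=2 count=0
After op 5 (write(6)): arr=[8 17 6 _] head=2 tail=3 count=1
After op 6 (write(18)): arr=[8 17 6 18] head=2 tail=0 count=2
After op 7 (write(12)): arr=[12 17 6 18] head=2 tail=1 count=3
After op 8 (write(13)): arr=[12 13 6 18] head=2 tail=2 count=4
After op 9 (write(4)): arr=[12 13 4 18] head=3 tail=3 count=4
After op 10 (write(5)): arr=[12 13 4 5] head=0 tail=0 count=4

Answer: 12 13 4 5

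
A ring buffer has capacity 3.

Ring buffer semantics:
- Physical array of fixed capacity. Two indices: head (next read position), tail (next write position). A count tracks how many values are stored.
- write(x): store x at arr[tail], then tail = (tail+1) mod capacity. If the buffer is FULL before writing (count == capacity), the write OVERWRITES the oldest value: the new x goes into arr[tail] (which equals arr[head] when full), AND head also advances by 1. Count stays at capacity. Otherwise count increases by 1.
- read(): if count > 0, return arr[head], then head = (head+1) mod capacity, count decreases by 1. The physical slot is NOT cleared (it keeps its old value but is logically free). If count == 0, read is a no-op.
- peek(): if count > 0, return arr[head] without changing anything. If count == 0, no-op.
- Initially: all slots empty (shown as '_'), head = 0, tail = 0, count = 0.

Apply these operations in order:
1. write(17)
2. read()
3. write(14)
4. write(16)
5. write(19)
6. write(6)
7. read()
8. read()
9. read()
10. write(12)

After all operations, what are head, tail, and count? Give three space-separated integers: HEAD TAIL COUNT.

After op 1 (write(17)): arr=[17 _ _] head=0 tail=1 count=1
After op 2 (read()): arr=[17 _ _] head=1 tail=1 count=0
After op 3 (write(14)): arr=[17 14 _] head=1 tail=2 count=1
After op 4 (write(16)): arr=[17 14 16] head=1 tail=0 count=2
After op 5 (write(19)): arr=[19 14 16] head=1 tail=1 count=3
After op 6 (write(6)): arr=[19 6 16] head=2 tail=2 count=3
After op 7 (read()): arr=[19 6 16] head=0 tail=2 count=2
After op 8 (read()): arr=[19 6 16] head=1 tail=2 count=1
After op 9 (read()): arr=[19 6 16] head=2 tail=2 count=0
After op 10 (write(12)): arr=[19 6 12] head=2 tail=0 count=1

Answer: 2 0 1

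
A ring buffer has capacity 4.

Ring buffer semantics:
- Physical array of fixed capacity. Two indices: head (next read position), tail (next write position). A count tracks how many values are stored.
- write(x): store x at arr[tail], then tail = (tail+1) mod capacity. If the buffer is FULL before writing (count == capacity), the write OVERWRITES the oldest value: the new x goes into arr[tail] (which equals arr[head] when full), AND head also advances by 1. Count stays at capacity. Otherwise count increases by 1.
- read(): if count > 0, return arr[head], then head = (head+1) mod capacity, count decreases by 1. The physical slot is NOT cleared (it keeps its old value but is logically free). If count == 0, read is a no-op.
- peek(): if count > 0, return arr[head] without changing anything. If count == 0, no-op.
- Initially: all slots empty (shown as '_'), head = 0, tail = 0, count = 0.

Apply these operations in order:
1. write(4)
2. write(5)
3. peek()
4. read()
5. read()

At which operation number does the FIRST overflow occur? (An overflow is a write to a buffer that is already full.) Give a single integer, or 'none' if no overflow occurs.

Answer: none

Derivation:
After op 1 (write(4)): arr=[4 _ _ _] head=0 tail=1 count=1
After op 2 (write(5)): arr=[4 5 _ _] head=0 tail=2 count=2
After op 3 (peek()): arr=[4 5 _ _] head=0 tail=2 count=2
After op 4 (read()): arr=[4 5 _ _] head=1 tail=2 count=1
After op 5 (read()): arr=[4 5 _ _] head=2 tail=2 count=0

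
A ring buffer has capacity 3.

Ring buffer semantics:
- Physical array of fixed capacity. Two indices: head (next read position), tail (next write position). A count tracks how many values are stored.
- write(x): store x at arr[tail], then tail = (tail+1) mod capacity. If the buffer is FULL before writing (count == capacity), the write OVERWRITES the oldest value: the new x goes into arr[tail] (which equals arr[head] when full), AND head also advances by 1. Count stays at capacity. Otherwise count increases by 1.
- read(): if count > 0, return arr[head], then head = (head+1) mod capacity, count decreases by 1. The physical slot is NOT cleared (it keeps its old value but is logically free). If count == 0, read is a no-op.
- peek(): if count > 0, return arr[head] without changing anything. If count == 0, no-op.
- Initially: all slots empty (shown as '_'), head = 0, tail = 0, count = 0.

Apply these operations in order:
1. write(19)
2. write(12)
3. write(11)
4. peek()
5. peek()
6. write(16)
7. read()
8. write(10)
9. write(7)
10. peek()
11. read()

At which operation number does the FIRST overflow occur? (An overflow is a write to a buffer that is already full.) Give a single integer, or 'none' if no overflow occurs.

Answer: 6

Derivation:
After op 1 (write(19)): arr=[19 _ _] head=0 tail=1 count=1
After op 2 (write(12)): arr=[19 12 _] head=0 tail=2 count=2
After op 3 (write(11)): arr=[19 12 11] head=0 tail=0 count=3
After op 4 (peek()): arr=[19 12 11] head=0 tail=0 count=3
After op 5 (peek()): arr=[19 12 11] head=0 tail=0 count=3
After op 6 (write(16)): arr=[16 12 11] head=1 tail=1 count=3
After op 7 (read()): arr=[16 12 11] head=2 tail=1 count=2
After op 8 (write(10)): arr=[16 10 11] head=2 tail=2 count=3
After op 9 (write(7)): arr=[16 10 7] head=0 tail=0 count=3
After op 10 (peek()): arr=[16 10 7] head=0 tail=0 count=3
After op 11 (read()): arr=[16 10 7] head=1 tail=0 count=2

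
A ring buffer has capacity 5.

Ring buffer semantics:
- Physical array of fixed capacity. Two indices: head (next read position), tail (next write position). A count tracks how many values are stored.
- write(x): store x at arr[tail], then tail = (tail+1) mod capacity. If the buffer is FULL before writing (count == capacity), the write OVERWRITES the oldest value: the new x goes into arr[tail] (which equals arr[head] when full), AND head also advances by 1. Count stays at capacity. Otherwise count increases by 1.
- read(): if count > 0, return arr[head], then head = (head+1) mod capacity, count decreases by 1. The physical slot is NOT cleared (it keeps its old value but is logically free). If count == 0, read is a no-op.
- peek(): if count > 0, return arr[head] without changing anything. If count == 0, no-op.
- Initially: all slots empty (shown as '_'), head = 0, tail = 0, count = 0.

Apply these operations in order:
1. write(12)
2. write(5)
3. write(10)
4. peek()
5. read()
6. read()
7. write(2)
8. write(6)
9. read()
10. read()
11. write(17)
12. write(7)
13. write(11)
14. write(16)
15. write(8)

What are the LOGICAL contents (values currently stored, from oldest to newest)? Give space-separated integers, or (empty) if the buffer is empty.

Answer: 17 7 11 16 8

Derivation:
After op 1 (write(12)): arr=[12 _ _ _ _] head=0 tail=1 count=1
After op 2 (write(5)): arr=[12 5 _ _ _] head=0 tail=2 count=2
After op 3 (write(10)): arr=[12 5 10 _ _] head=0 tail=3 count=3
After op 4 (peek()): arr=[12 5 10 _ _] head=0 tail=3 count=3
After op 5 (read()): arr=[12 5 10 _ _] head=1 tail=3 count=2
After op 6 (read()): arr=[12 5 10 _ _] head=2 tail=3 count=1
After op 7 (write(2)): arr=[12 5 10 2 _] head=2 tail=4 count=2
After op 8 (write(6)): arr=[12 5 10 2 6] head=2 tail=0 count=3
After op 9 (read()): arr=[12 5 10 2 6] head=3 tail=0 count=2
After op 10 (read()): arr=[12 5 10 2 6] head=4 tail=0 count=1
After op 11 (write(17)): arr=[17 5 10 2 6] head=4 tail=1 count=2
After op 12 (write(7)): arr=[17 7 10 2 6] head=4 tail=2 count=3
After op 13 (write(11)): arr=[17 7 11 2 6] head=4 tail=3 count=4
After op 14 (write(16)): arr=[17 7 11 16 6] head=4 tail=4 count=5
After op 15 (write(8)): arr=[17 7 11 16 8] head=0 tail=0 count=5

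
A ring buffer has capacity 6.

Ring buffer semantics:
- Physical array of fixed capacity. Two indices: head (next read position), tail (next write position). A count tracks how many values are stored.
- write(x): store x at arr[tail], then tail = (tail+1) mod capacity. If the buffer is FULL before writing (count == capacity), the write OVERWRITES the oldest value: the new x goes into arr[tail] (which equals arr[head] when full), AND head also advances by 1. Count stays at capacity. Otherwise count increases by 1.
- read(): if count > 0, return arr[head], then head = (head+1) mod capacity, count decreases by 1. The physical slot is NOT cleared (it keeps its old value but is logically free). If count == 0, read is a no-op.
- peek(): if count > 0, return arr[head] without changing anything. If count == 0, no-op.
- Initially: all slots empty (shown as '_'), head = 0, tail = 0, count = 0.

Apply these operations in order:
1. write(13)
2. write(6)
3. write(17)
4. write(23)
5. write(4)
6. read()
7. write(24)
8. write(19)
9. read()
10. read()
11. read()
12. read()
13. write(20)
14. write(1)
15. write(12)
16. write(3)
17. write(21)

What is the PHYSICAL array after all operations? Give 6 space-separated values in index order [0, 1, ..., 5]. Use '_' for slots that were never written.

Answer: 19 20 1 12 3 21

Derivation:
After op 1 (write(13)): arr=[13 _ _ _ _ _] head=0 tail=1 count=1
After op 2 (write(6)): arr=[13 6 _ _ _ _] head=0 tail=2 count=2
After op 3 (write(17)): arr=[13 6 17 _ _ _] head=0 tail=3 count=3
After op 4 (write(23)): arr=[13 6 17 23 _ _] head=0 tail=4 count=4
After op 5 (write(4)): arr=[13 6 17 23 4 _] head=0 tail=5 count=5
After op 6 (read()): arr=[13 6 17 23 4 _] head=1 tail=5 count=4
After op 7 (write(24)): arr=[13 6 17 23 4 24] head=1 tail=0 count=5
After op 8 (write(19)): arr=[19 6 17 23 4 24] head=1 tail=1 count=6
After op 9 (read()): arr=[19 6 17 23 4 24] head=2 tail=1 count=5
After op 10 (read()): arr=[19 6 17 23 4 24] head=3 tail=1 count=4
After op 11 (read()): arr=[19 6 17 23 4 24] head=4 tail=1 count=3
After op 12 (read()): arr=[19 6 17 23 4 24] head=5 tail=1 count=2
After op 13 (write(20)): arr=[19 20 17 23 4 24] head=5 tail=2 count=3
After op 14 (write(1)): arr=[19 20 1 23 4 24] head=5 tail=3 count=4
After op 15 (write(12)): arr=[19 20 1 12 4 24] head=5 tail=4 count=5
After op 16 (write(3)): arr=[19 20 1 12 3 24] head=5 tail=5 count=6
After op 17 (write(21)): arr=[19 20 1 12 3 21] head=0 tail=0 count=6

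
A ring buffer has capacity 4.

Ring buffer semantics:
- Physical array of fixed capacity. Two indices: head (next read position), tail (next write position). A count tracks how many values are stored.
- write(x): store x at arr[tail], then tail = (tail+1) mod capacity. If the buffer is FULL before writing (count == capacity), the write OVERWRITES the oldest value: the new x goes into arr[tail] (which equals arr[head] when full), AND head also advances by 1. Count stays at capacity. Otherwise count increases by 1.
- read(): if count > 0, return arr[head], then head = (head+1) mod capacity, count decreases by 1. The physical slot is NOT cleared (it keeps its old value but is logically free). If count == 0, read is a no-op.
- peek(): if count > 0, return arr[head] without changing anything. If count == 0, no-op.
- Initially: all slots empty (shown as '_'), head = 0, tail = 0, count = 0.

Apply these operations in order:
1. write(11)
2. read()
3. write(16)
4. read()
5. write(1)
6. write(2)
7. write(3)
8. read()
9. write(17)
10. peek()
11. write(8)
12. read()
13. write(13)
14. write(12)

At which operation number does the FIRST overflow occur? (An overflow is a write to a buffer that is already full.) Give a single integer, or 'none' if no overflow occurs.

After op 1 (write(11)): arr=[11 _ _ _] head=0 tail=1 count=1
After op 2 (read()): arr=[11 _ _ _] head=1 tail=1 count=0
After op 3 (write(16)): arr=[11 16 _ _] head=1 tail=2 count=1
After op 4 (read()): arr=[11 16 _ _] head=2 tail=2 count=0
After op 5 (write(1)): arr=[11 16 1 _] head=2 tail=3 count=1
After op 6 (write(2)): arr=[11 16 1 2] head=2 tail=0 count=2
After op 7 (write(3)): arr=[3 16 1 2] head=2 tail=1 count=3
After op 8 (read()): arr=[3 16 1 2] head=3 tail=1 count=2
After op 9 (write(17)): arr=[3 17 1 2] head=3 tail=2 count=3
After op 10 (peek()): arr=[3 17 1 2] head=3 tail=2 count=3
After op 11 (write(8)): arr=[3 17 8 2] head=3 tail=3 count=4
After op 12 (read()): arr=[3 17 8 2] head=0 tail=3 count=3
After op 13 (write(13)): arr=[3 17 8 13] head=0 tail=0 count=4
After op 14 (write(12)): arr=[12 17 8 13] head=1 tail=1 count=4

Answer: 14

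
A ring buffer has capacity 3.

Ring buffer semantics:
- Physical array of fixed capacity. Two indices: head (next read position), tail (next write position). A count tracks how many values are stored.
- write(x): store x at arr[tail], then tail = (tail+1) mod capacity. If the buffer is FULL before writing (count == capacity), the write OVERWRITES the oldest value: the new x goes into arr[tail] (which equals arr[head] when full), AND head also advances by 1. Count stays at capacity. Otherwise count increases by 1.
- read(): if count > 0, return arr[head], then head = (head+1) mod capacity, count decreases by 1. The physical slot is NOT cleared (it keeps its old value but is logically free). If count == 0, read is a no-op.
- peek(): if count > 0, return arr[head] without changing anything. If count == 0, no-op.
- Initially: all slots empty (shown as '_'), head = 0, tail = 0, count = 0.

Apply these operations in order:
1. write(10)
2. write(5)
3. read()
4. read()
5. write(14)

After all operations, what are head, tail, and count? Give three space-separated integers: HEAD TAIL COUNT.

After op 1 (write(10)): arr=[10 _ _] head=0 tail=1 count=1
After op 2 (write(5)): arr=[10 5 _] head=0 tail=2 count=2
After op 3 (read()): arr=[10 5 _] head=1 tail=2 count=1
After op 4 (read()): arr=[10 5 _] head=2 tail=2 count=0
After op 5 (write(14)): arr=[10 5 14] head=2 tail=0 count=1

Answer: 2 0 1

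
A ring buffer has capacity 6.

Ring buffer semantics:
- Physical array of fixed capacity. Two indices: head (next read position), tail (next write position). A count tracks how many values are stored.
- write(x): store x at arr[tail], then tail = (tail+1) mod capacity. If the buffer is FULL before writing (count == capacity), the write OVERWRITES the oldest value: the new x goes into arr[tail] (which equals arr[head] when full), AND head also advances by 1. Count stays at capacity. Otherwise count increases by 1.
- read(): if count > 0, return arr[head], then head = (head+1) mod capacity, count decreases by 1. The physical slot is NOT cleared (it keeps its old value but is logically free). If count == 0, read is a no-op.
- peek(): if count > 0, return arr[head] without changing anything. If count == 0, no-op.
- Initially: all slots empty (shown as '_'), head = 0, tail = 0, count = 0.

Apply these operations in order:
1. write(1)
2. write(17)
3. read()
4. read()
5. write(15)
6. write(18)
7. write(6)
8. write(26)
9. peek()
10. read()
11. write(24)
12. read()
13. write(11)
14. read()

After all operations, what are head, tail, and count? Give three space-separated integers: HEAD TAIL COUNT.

Answer: 5 2 3

Derivation:
After op 1 (write(1)): arr=[1 _ _ _ _ _] head=0 tail=1 count=1
After op 2 (write(17)): arr=[1 17 _ _ _ _] head=0 tail=2 count=2
After op 3 (read()): arr=[1 17 _ _ _ _] head=1 tail=2 count=1
After op 4 (read()): arr=[1 17 _ _ _ _] head=2 tail=2 count=0
After op 5 (write(15)): arr=[1 17 15 _ _ _] head=2 tail=3 count=1
After op 6 (write(18)): arr=[1 17 15 18 _ _] head=2 tail=4 count=2
After op 7 (write(6)): arr=[1 17 15 18 6 _] head=2 tail=5 count=3
After op 8 (write(26)): arr=[1 17 15 18 6 26] head=2 tail=0 count=4
After op 9 (peek()): arr=[1 17 15 18 6 26] head=2 tail=0 count=4
After op 10 (read()): arr=[1 17 15 18 6 26] head=3 tail=0 count=3
After op 11 (write(24)): arr=[24 17 15 18 6 26] head=3 tail=1 count=4
After op 12 (read()): arr=[24 17 15 18 6 26] head=4 tail=1 count=3
After op 13 (write(11)): arr=[24 11 15 18 6 26] head=4 tail=2 count=4
After op 14 (read()): arr=[24 11 15 18 6 26] head=5 tail=2 count=3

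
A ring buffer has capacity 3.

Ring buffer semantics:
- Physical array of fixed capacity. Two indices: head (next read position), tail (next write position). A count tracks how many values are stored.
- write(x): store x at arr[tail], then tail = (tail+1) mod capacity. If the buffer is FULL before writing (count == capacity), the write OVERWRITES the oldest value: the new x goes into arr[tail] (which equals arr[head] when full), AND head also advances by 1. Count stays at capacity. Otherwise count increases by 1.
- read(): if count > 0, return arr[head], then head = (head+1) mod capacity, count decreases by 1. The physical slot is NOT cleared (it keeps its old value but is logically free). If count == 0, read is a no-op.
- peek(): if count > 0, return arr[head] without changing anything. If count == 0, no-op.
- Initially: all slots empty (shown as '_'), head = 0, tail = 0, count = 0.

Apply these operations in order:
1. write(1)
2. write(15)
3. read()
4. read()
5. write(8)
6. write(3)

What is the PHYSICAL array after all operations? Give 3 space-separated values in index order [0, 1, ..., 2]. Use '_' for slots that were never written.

After op 1 (write(1)): arr=[1 _ _] head=0 tail=1 count=1
After op 2 (write(15)): arr=[1 15 _] head=0 tail=2 count=2
After op 3 (read()): arr=[1 15 _] head=1 tail=2 count=1
After op 4 (read()): arr=[1 15 _] head=2 tail=2 count=0
After op 5 (write(8)): arr=[1 15 8] head=2 tail=0 count=1
After op 6 (write(3)): arr=[3 15 8] head=2 tail=1 count=2

Answer: 3 15 8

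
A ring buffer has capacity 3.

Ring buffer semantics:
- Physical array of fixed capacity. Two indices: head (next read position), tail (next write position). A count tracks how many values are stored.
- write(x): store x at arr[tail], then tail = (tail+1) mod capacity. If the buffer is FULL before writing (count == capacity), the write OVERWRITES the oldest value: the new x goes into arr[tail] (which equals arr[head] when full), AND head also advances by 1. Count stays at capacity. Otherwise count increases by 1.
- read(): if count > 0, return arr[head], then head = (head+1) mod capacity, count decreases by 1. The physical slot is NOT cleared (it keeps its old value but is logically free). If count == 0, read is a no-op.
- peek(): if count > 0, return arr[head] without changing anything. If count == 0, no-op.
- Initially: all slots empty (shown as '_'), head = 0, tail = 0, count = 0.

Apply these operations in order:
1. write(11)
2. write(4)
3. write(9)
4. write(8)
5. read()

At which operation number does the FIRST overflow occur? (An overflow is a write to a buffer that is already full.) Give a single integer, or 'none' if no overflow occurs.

After op 1 (write(11)): arr=[11 _ _] head=0 tail=1 count=1
After op 2 (write(4)): arr=[11 4 _] head=0 tail=2 count=2
After op 3 (write(9)): arr=[11 4 9] head=0 tail=0 count=3
After op 4 (write(8)): arr=[8 4 9] head=1 tail=1 count=3
After op 5 (read()): arr=[8 4 9] head=2 tail=1 count=2

Answer: 4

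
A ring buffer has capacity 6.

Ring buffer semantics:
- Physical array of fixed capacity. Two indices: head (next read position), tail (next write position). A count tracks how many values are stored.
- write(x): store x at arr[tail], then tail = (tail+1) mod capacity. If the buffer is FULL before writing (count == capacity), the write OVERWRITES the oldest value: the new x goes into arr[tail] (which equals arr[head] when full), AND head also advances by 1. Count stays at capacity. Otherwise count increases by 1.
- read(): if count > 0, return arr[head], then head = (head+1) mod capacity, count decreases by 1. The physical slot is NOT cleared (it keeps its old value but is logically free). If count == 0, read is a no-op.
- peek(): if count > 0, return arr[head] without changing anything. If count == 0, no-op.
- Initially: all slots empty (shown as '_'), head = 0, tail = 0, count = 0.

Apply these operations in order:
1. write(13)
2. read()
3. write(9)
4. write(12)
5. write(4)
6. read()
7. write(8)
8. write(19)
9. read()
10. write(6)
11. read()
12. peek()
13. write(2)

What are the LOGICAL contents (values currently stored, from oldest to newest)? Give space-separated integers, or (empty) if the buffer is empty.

After op 1 (write(13)): arr=[13 _ _ _ _ _] head=0 tail=1 count=1
After op 2 (read()): arr=[13 _ _ _ _ _] head=1 tail=1 count=0
After op 3 (write(9)): arr=[13 9 _ _ _ _] head=1 tail=2 count=1
After op 4 (write(12)): arr=[13 9 12 _ _ _] head=1 tail=3 count=2
After op 5 (write(4)): arr=[13 9 12 4 _ _] head=1 tail=4 count=3
After op 6 (read()): arr=[13 9 12 4 _ _] head=2 tail=4 count=2
After op 7 (write(8)): arr=[13 9 12 4 8 _] head=2 tail=5 count=3
After op 8 (write(19)): arr=[13 9 12 4 8 19] head=2 tail=0 count=4
After op 9 (read()): arr=[13 9 12 4 8 19] head=3 tail=0 count=3
After op 10 (write(6)): arr=[6 9 12 4 8 19] head=3 tail=1 count=4
After op 11 (read()): arr=[6 9 12 4 8 19] head=4 tail=1 count=3
After op 12 (peek()): arr=[6 9 12 4 8 19] head=4 tail=1 count=3
After op 13 (write(2)): arr=[6 2 12 4 8 19] head=4 tail=2 count=4

Answer: 8 19 6 2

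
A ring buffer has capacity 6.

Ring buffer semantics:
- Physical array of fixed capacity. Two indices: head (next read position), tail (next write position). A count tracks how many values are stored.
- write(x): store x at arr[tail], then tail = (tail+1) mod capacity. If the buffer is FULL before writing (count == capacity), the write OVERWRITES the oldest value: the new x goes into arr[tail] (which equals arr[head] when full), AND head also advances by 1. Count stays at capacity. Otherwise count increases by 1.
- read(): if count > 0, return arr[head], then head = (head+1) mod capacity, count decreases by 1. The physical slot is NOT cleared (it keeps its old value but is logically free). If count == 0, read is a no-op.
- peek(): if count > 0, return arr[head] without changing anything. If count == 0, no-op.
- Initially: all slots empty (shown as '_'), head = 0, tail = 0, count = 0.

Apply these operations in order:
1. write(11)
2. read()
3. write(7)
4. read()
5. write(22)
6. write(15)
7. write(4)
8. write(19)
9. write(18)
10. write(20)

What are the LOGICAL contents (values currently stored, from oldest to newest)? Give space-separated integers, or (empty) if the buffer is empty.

After op 1 (write(11)): arr=[11 _ _ _ _ _] head=0 tail=1 count=1
After op 2 (read()): arr=[11 _ _ _ _ _] head=1 tail=1 count=0
After op 3 (write(7)): arr=[11 7 _ _ _ _] head=1 tail=2 count=1
After op 4 (read()): arr=[11 7 _ _ _ _] head=2 tail=2 count=0
After op 5 (write(22)): arr=[11 7 22 _ _ _] head=2 tail=3 count=1
After op 6 (write(15)): arr=[11 7 22 15 _ _] head=2 tail=4 count=2
After op 7 (write(4)): arr=[11 7 22 15 4 _] head=2 tail=5 count=3
After op 8 (write(19)): arr=[11 7 22 15 4 19] head=2 tail=0 count=4
After op 9 (write(18)): arr=[18 7 22 15 4 19] head=2 tail=1 count=5
After op 10 (write(20)): arr=[18 20 22 15 4 19] head=2 tail=2 count=6

Answer: 22 15 4 19 18 20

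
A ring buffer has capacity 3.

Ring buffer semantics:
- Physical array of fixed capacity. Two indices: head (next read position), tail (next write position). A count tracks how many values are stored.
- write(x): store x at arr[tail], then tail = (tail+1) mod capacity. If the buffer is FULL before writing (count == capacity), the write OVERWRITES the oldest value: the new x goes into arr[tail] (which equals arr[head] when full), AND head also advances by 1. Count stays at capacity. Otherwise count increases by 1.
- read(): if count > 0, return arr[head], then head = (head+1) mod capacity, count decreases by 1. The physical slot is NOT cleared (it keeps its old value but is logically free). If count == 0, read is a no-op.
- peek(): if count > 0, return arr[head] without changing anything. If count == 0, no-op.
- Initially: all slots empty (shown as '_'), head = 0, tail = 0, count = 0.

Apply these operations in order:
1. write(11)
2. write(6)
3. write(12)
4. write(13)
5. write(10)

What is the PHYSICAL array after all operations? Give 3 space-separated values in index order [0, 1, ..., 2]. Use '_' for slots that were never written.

Answer: 13 10 12

Derivation:
After op 1 (write(11)): arr=[11 _ _] head=0 tail=1 count=1
After op 2 (write(6)): arr=[11 6 _] head=0 tail=2 count=2
After op 3 (write(12)): arr=[11 6 12] head=0 tail=0 count=3
After op 4 (write(13)): arr=[13 6 12] head=1 tail=1 count=3
After op 5 (write(10)): arr=[13 10 12] head=2 tail=2 count=3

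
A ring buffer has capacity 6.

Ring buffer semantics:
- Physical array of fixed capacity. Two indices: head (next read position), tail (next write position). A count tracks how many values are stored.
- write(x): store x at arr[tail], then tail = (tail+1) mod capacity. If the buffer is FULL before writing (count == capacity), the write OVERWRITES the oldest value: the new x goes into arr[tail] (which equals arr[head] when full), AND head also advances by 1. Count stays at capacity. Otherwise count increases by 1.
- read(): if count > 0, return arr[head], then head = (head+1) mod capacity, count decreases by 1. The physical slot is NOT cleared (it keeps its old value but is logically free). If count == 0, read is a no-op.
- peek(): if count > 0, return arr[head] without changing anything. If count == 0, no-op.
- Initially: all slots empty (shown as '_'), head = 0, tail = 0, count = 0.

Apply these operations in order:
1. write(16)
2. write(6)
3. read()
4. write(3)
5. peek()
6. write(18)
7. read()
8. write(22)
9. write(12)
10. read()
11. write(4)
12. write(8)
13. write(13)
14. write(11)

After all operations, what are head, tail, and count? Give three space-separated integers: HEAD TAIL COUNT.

After op 1 (write(16)): arr=[16 _ _ _ _ _] head=0 tail=1 count=1
After op 2 (write(6)): arr=[16 6 _ _ _ _] head=0 tail=2 count=2
After op 3 (read()): arr=[16 6 _ _ _ _] head=1 tail=2 count=1
After op 4 (write(3)): arr=[16 6 3 _ _ _] head=1 tail=3 count=2
After op 5 (peek()): arr=[16 6 3 _ _ _] head=1 tail=3 count=2
After op 6 (write(18)): arr=[16 6 3 18 _ _] head=1 tail=4 count=3
After op 7 (read()): arr=[16 6 3 18 _ _] head=2 tail=4 count=2
After op 8 (write(22)): arr=[16 6 3 18 22 _] head=2 tail=5 count=3
After op 9 (write(12)): arr=[16 6 3 18 22 12] head=2 tail=0 count=4
After op 10 (read()): arr=[16 6 3 18 22 12] head=3 tail=0 count=3
After op 11 (write(4)): arr=[4 6 3 18 22 12] head=3 tail=1 count=4
After op 12 (write(8)): arr=[4 8 3 18 22 12] head=3 tail=2 count=5
After op 13 (write(13)): arr=[4 8 13 18 22 12] head=3 tail=3 count=6
After op 14 (write(11)): arr=[4 8 13 11 22 12] head=4 tail=4 count=6

Answer: 4 4 6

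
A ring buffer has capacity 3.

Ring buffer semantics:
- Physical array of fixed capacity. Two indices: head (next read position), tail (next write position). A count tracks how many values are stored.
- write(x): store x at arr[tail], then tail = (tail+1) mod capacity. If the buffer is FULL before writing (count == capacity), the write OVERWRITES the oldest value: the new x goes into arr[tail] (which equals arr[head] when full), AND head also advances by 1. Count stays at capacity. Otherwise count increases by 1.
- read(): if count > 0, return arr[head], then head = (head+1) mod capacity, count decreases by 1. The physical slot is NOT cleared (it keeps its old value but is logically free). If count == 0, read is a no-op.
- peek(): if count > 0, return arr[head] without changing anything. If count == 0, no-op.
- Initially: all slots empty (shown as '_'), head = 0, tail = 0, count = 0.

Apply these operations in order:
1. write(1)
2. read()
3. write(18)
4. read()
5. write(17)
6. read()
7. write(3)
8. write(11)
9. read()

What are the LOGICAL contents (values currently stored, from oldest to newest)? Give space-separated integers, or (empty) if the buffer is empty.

After op 1 (write(1)): arr=[1 _ _] head=0 tail=1 count=1
After op 2 (read()): arr=[1 _ _] head=1 tail=1 count=0
After op 3 (write(18)): arr=[1 18 _] head=1 tail=2 count=1
After op 4 (read()): arr=[1 18 _] head=2 tail=2 count=0
After op 5 (write(17)): arr=[1 18 17] head=2 tail=0 count=1
After op 6 (read()): arr=[1 18 17] head=0 tail=0 count=0
After op 7 (write(3)): arr=[3 18 17] head=0 tail=1 count=1
After op 8 (write(11)): arr=[3 11 17] head=0 tail=2 count=2
After op 9 (read()): arr=[3 11 17] head=1 tail=2 count=1

Answer: 11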